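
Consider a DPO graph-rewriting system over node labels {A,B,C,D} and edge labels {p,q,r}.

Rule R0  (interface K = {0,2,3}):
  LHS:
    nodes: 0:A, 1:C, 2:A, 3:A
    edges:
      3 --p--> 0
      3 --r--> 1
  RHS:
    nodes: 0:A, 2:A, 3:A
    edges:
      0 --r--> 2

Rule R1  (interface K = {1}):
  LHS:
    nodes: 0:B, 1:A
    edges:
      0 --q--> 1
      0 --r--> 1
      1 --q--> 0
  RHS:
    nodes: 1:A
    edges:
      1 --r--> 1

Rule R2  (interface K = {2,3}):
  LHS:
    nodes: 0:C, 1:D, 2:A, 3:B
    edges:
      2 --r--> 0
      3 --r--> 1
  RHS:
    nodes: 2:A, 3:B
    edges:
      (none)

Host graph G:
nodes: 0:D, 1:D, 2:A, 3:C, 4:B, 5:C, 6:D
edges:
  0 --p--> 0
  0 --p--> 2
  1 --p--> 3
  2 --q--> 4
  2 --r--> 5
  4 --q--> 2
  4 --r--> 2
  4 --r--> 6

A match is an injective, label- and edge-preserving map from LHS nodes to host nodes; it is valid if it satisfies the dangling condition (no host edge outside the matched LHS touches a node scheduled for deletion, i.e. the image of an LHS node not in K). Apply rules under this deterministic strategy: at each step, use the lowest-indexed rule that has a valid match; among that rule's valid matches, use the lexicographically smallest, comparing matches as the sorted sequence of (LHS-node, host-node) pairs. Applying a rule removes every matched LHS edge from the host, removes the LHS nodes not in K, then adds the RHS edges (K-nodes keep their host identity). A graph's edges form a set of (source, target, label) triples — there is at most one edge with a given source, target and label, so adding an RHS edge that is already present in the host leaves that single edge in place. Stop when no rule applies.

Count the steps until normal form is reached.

start.  V:7 E:8  edges: 0-p->0 0-p->2 1-p->3 2-q->4 2-r->5 4-q->2 4-r->2 4-r->6
1. fire R2 via {0↦5, 1↦6, 2↦2, 3↦4}  →  V:5 E:6  edges: 0-p->0 0-p->2 1-p->3 2-q->4 4-q->2 4-r->2
2. fire R1 via {0↦4, 1↦2}  →  V:4 E:4  edges: 0-p->0 0-p->2 1-p->3 2-r->2
final graph: no rule applies after step 2

Answer: 2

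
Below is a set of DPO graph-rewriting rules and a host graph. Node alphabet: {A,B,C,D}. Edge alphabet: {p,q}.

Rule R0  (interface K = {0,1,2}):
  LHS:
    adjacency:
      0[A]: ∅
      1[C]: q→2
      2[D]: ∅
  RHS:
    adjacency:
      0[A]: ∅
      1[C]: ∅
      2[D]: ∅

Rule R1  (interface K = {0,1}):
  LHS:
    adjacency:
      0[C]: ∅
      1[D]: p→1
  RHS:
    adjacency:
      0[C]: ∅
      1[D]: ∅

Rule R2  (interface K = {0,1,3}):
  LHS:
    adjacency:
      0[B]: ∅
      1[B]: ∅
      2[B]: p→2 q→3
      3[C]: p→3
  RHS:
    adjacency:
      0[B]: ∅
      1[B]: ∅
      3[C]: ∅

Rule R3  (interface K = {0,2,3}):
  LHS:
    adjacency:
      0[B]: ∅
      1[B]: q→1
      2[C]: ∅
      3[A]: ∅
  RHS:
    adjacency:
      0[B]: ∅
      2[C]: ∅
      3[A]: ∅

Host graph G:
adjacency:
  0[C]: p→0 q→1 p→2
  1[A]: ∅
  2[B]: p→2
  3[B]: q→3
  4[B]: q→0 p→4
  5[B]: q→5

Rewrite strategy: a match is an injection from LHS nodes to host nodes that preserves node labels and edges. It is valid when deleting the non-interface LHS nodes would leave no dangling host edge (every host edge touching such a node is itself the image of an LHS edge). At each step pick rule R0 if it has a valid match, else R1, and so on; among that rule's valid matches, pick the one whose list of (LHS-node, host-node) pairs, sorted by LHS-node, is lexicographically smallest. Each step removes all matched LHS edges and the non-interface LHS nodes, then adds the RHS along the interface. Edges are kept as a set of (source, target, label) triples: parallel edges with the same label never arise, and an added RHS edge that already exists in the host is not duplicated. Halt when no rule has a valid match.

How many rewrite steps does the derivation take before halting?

start.  V:6 E:8  edges: 0-p->0 0-q->1 0-p->2 2-p->2 3-q->3 4-q->0 4-p->4 5-q->5
1. fire R2 via {0↦2, 1↦3, 2↦4, 3↦0}  →  V:5 E:5  edges: 0-q->1 0-p->2 2-p->2 3-q->3 5-q->5
2. fire R3 via {0↦2, 1↦3, 2↦0, 3↦1}  →  V:4 E:4  edges: 0-q->1 0-p->2 2-p->2 5-q->5
3. fire R3 via {0↦2, 1↦5, 2↦0, 3↦1}  →  V:3 E:3  edges: 0-q->1 0-p->2 2-p->2
final graph: no rule applies after step 3

Answer: 3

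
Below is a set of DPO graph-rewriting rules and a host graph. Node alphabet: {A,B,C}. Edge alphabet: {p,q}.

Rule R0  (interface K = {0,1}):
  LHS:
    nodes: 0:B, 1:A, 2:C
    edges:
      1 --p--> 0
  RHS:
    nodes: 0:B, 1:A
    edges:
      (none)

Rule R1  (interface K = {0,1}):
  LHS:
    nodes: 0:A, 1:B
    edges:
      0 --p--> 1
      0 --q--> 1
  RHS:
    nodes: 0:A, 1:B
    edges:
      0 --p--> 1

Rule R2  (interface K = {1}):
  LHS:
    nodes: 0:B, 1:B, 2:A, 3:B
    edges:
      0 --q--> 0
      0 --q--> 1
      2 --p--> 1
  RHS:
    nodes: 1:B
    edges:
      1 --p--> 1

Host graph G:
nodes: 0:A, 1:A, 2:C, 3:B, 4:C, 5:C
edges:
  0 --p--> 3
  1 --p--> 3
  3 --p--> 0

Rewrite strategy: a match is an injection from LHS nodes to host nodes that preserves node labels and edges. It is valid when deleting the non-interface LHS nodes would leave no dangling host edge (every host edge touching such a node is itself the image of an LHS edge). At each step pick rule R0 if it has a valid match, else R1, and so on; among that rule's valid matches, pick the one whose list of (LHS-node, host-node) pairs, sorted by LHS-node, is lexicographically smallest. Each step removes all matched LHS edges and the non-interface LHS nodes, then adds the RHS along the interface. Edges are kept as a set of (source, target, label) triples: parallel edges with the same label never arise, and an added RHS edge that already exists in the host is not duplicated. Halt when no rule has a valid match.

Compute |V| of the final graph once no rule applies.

[0] host  ⇒  6 nodes, 3 edges  {0-p->3 1-p->3 3-p->0}
[1] R0 @ {0↦3, 1↦0, 2↦2}  ⇒  5 nodes, 2 edges  {1-p->3 3-p->0}
[2] R0 @ {0↦3, 1↦1, 2↦4}  ⇒  4 nodes, 1 edges  {3-p->0}
halt: no rule applies after step 2
NF nodes: {0:A, 1:A, 3:B, 5:C}

Answer: 4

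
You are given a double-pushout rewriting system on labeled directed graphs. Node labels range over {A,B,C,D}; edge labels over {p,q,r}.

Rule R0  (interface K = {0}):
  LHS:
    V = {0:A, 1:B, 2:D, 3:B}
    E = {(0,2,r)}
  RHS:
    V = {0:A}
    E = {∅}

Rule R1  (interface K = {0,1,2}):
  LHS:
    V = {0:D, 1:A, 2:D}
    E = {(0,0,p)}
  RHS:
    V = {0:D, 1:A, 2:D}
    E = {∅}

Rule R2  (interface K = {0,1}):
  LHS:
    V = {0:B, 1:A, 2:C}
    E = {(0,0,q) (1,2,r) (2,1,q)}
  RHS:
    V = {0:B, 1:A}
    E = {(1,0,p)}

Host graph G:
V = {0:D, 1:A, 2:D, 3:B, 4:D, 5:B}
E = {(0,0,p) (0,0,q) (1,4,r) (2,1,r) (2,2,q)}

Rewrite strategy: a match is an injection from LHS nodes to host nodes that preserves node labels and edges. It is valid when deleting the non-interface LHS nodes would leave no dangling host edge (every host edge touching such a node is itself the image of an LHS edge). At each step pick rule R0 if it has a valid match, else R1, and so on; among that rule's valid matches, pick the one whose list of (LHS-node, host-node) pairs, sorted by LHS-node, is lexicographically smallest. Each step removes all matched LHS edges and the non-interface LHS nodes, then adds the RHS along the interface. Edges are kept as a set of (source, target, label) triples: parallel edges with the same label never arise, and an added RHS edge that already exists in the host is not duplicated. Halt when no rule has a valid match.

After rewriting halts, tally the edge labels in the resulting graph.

Answer: q:2 r:1

Steps:
initial: |V|=6 |E|=5  E = 0-p->0 0-q->0 1-r->4 2-r->1 2-q->2
step 1: apply R0 at {0↦1, 1↦3, 2↦4, 3↦5}  → |V|=3 |E|=4  E = 0-p->0 0-q->0 2-r->1 2-q->2
step 2: apply R1 at {0↦0, 1↦1, 2↦2}  → |V|=3 |E|=3  E = 0-q->0 2-r->1 2-q->2
final graph: no rule applies after step 2
NF edges: [(0, 0, 'q'), (2, 1, 'r'), (2, 2, 'q')]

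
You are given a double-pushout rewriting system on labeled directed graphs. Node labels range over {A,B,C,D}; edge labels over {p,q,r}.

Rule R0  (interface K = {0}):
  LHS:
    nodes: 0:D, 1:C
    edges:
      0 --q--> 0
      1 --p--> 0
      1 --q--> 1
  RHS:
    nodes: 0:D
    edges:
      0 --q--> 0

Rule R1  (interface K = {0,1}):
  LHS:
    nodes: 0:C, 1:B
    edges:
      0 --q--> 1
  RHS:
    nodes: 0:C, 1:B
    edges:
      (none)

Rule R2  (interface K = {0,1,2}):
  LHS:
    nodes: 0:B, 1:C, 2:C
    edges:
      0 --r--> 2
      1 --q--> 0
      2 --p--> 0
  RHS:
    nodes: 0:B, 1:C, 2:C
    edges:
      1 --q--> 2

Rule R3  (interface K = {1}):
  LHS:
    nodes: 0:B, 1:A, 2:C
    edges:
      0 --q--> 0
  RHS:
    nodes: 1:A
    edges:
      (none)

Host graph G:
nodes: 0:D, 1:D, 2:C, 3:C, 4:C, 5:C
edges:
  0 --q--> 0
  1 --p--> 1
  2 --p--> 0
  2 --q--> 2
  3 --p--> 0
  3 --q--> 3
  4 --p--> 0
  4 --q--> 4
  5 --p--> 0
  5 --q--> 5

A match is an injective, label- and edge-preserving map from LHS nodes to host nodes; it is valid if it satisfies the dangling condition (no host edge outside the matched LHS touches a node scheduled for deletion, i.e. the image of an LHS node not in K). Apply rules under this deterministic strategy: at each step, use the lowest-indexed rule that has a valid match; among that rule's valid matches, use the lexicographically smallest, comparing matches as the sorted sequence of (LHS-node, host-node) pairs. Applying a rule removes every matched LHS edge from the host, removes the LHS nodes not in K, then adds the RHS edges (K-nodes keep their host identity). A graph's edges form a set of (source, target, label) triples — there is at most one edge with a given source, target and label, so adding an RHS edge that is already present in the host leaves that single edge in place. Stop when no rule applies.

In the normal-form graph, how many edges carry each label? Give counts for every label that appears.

Answer: p:1 q:1

Rewrite trace:
start.  V:6 E:10  edges: 0-q->0 1-p->1 2-p->0 2-q->2 3-p->0 3-q->3 4-p->0 4-q->4 5-p->0 5-q->5
1. fire R0 via {0↦0, 1↦2}  →  V:5 E:8  edges: 0-q->0 1-p->1 3-p->0 3-q->3 4-p->0 4-q->4 5-p->0 5-q->5
2. fire R0 via {0↦0, 1↦3}  →  V:4 E:6  edges: 0-q->0 1-p->1 4-p->0 4-q->4 5-p->0 5-q->5
3. fire R0 via {0↦0, 1↦4}  →  V:3 E:4  edges: 0-q->0 1-p->1 5-p->0 5-q->5
4. fire R0 via {0↦0, 1↦5}  →  V:2 E:2  edges: 0-q->0 1-p->1
final graph: no rule applies after step 4
NF edges: [(0, 0, 'q'), (1, 1, 'p')]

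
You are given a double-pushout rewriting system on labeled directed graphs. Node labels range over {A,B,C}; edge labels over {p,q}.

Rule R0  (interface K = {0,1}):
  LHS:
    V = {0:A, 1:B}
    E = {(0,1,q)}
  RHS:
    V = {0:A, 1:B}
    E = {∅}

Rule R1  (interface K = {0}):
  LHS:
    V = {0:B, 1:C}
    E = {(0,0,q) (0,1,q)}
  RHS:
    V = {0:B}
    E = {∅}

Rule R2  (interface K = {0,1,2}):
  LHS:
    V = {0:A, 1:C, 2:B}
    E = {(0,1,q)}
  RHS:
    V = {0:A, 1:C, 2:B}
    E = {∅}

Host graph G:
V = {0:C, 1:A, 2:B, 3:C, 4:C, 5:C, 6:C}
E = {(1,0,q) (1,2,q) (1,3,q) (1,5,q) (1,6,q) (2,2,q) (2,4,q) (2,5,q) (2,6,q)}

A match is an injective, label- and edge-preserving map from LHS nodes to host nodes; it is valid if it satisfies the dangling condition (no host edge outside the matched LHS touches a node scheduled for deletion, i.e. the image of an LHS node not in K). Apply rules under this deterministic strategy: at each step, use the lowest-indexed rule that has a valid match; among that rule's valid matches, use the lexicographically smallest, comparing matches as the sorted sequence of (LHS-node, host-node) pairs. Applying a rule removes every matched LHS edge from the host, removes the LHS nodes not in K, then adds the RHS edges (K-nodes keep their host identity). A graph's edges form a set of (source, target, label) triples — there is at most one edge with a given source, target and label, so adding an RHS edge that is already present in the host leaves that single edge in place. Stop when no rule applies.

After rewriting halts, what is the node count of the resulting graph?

start.  V:7 E:9  edges: 1-q->0 1-q->2 1-q->3 1-q->5 1-q->6 2-q->2 2-q->4 2-q->5 2-q->6
1. fire R0 via {0↦1, 1↦2}  →  V:7 E:8  edges: 1-q->0 1-q->3 1-q->5 1-q->6 2-q->2 2-q->4 2-q->5 2-q->6
2. fire R1 via {0↦2, 1↦4}  →  V:6 E:6  edges: 1-q->0 1-q->3 1-q->5 1-q->6 2-q->5 2-q->6
3. fire R2 via {0↦1, 1↦0, 2↦2}  →  V:6 E:5  edges: 1-q->3 1-q->5 1-q->6 2-q->5 2-q->6
4. fire R2 via {0↦1, 1↦3, 2↦2}  →  V:6 E:4  edges: 1-q->5 1-q->6 2-q->5 2-q->6
5. fire R2 via {0↦1, 1↦5, 2↦2}  →  V:6 E:3  edges: 1-q->6 2-q->5 2-q->6
6. fire R2 via {0↦1, 1↦6, 2↦2}  →  V:6 E:2  edges: 2-q->5 2-q->6
final graph: no rule applies after step 6
NF nodes: {0:C, 1:A, 2:B, 3:C, 5:C, 6:C}

Answer: 6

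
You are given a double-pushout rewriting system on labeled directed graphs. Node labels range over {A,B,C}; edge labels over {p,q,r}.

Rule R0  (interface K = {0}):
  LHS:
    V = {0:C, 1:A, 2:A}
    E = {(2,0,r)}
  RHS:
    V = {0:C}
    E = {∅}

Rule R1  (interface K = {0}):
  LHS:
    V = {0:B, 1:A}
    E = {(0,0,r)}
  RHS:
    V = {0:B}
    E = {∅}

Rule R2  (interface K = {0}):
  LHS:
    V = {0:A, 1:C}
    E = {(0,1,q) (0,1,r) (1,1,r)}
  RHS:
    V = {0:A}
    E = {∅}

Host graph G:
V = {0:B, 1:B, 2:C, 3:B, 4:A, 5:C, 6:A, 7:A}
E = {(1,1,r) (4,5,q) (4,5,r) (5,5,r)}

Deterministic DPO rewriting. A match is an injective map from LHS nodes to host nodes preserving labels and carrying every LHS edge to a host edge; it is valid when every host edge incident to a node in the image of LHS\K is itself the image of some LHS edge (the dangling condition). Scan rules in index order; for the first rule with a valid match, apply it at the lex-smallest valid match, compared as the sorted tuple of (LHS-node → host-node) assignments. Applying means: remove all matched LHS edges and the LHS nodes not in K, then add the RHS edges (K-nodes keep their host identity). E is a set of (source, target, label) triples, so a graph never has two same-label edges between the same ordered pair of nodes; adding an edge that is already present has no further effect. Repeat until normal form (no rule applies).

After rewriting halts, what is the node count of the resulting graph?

start.  V:8 E:4  edges: 1-r->1 4-q->5 4-r->5 5-r->5
1. fire R1 via {0↦1, 1↦6}  →  V:7 E:3  edges: 4-q->5 4-r->5 5-r->5
2. fire R2 via {0↦4, 1↦5}  →  V:6 E:0  edges: ∅
halt: no rule applies after step 2
NF nodes: {0:B, 1:B, 2:C, 3:B, 4:A, 7:A}

Answer: 6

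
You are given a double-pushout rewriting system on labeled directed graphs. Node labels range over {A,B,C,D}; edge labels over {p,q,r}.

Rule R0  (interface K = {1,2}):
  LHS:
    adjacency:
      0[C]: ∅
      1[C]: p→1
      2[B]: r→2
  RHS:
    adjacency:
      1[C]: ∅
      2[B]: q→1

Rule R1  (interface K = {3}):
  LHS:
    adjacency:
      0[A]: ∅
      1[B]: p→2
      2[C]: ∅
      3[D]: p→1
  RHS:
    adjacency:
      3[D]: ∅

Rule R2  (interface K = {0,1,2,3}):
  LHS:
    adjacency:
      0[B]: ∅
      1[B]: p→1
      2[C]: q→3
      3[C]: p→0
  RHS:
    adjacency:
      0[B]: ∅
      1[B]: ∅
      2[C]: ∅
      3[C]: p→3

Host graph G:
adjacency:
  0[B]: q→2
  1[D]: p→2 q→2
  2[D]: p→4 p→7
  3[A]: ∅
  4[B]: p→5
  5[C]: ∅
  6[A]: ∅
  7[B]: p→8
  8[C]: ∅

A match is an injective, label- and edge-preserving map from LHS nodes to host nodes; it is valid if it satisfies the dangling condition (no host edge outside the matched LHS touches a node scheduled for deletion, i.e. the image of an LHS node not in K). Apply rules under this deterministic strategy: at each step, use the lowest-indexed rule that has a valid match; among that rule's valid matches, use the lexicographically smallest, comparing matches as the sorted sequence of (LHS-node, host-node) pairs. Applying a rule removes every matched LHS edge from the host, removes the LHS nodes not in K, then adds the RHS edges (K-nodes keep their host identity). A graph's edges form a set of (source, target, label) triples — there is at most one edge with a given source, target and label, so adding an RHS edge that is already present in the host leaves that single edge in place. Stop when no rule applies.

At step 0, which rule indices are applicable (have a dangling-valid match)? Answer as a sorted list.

Answer: [R1]

Steps:
R0: no valid match — LHS pattern not found
R1: 4 valid matches — {0↦3, 1↦4, 2↦5, 3↦2}, {0↦3, 1↦7, 2↦8, 3↦2}, {0↦6, 1↦4, 2↦5, 3↦2} (+1 more)
R2: no valid match — LHS pattern not found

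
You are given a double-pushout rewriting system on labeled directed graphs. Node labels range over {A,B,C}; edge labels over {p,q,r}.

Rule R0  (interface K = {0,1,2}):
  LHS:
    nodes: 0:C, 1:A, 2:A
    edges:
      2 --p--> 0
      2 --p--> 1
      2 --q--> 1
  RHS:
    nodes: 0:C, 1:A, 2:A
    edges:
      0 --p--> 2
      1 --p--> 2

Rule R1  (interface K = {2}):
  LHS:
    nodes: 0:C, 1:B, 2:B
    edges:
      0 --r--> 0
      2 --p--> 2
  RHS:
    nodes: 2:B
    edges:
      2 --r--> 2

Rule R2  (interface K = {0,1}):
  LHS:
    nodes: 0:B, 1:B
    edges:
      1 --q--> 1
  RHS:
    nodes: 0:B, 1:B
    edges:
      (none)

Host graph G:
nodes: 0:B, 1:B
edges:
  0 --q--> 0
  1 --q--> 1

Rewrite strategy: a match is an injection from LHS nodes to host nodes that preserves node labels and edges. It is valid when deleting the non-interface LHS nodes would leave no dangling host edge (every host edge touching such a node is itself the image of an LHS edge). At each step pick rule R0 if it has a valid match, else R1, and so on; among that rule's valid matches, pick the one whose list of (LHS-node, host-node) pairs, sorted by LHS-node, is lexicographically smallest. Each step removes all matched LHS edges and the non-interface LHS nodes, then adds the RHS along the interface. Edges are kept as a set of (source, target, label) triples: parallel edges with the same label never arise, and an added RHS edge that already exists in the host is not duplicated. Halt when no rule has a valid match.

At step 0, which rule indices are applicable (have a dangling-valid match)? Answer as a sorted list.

Answer: [R2]

Derivation:
R0: no valid match — LHS pattern not found
R1: no valid match — LHS pattern not found
R2: 2 valid matches — {0↦0, 1↦1}, {0↦1, 1↦0}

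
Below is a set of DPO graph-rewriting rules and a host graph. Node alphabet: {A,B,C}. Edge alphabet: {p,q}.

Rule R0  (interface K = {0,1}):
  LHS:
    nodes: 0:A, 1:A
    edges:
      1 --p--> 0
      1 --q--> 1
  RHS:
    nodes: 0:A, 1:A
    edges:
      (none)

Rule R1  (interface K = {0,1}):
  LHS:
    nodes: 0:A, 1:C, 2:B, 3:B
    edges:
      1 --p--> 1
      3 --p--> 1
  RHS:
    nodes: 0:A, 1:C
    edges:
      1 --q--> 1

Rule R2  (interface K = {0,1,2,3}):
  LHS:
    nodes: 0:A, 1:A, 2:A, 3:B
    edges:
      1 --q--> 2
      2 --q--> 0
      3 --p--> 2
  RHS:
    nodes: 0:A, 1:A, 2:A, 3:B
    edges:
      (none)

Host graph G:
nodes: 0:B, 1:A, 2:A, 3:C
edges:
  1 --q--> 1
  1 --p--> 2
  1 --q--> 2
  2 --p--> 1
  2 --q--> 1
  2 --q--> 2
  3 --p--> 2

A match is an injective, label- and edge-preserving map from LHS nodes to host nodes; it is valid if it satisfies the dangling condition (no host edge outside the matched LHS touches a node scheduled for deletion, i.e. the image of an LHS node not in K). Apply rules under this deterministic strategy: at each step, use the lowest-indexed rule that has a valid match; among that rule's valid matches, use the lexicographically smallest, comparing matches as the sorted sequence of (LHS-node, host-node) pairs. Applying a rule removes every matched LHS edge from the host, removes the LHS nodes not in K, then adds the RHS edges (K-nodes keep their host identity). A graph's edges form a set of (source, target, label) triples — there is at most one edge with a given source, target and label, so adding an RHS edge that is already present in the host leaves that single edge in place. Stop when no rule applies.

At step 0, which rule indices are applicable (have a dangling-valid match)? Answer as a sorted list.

R0: 2 valid matches — {0↦1, 1↦2}, {0↦2, 1↦1}
R1: no valid match — LHS pattern not found
R2: no valid match — LHS pattern not found

Answer: [R0]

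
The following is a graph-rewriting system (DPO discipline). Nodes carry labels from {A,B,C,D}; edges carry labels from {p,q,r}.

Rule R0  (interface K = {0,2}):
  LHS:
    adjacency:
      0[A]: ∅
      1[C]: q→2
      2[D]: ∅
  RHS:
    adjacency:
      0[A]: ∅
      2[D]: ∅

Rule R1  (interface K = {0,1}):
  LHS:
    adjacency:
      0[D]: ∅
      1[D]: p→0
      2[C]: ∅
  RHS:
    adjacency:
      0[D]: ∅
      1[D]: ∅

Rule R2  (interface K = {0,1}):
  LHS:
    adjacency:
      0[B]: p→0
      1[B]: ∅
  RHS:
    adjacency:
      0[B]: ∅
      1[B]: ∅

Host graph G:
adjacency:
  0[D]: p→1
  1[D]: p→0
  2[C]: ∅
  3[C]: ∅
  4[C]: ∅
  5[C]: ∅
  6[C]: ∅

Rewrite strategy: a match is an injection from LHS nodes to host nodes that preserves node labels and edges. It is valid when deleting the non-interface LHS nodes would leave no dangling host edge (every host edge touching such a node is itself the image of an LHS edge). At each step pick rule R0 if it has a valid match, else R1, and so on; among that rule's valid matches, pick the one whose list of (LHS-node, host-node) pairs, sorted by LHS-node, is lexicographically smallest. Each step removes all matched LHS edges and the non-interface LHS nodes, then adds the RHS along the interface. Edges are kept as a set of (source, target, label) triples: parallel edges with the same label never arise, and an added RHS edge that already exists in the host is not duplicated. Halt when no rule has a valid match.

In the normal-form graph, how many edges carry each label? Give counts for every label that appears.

Answer: (no edges)

Derivation:
[0] host  ⇒  7 nodes, 2 edges  {0-p->1 1-p->0}
[1] R1 @ {0↦0, 1↦1, 2↦2}  ⇒  6 nodes, 1 edges  {0-p->1}
[2] R1 @ {0↦1, 1↦0, 2↦3}  ⇒  5 nodes, 0 edges  {∅}
final graph: no rule applies after step 2
NF edges: []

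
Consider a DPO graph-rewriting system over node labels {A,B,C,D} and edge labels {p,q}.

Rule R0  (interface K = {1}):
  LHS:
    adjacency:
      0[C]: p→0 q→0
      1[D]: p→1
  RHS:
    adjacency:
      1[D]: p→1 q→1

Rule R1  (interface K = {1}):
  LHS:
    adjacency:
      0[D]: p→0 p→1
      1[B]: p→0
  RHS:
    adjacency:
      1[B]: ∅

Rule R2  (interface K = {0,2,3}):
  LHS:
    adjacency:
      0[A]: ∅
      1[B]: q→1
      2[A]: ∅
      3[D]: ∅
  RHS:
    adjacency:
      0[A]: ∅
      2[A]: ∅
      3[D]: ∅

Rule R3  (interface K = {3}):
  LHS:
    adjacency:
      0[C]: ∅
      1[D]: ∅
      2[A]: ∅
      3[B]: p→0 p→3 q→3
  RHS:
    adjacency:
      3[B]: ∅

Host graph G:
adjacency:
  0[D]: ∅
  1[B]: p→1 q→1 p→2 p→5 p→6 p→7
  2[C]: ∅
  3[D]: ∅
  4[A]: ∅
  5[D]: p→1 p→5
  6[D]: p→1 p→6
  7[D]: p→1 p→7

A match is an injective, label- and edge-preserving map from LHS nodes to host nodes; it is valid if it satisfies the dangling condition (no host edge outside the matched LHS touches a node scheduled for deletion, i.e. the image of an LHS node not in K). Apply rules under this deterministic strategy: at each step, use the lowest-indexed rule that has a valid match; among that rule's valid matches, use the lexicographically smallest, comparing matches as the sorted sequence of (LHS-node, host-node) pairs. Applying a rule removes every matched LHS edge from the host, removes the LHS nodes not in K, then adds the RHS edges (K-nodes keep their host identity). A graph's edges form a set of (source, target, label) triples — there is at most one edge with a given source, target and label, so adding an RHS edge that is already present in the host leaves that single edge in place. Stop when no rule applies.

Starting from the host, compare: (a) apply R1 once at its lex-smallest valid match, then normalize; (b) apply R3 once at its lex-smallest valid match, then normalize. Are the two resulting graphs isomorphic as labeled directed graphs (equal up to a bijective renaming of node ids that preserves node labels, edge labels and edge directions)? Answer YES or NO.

Answer: YES

Rewrite trace:
branch R1-first: apply at {0↦5, 1↦1} → |E|=9, then 3 more step(s) → NF |V|=2 |E|=0 V={1:B, 3:D} E=∅
branch R3-first: apply at {0↦2, 1↦0, 2↦4, 3↦1} → |E|=9, then 3 more step(s) → NF |V|=2 |E|=0 V={1:B, 3:D} E=∅
graphs isomorphic (equal up to label-preserving node renaming)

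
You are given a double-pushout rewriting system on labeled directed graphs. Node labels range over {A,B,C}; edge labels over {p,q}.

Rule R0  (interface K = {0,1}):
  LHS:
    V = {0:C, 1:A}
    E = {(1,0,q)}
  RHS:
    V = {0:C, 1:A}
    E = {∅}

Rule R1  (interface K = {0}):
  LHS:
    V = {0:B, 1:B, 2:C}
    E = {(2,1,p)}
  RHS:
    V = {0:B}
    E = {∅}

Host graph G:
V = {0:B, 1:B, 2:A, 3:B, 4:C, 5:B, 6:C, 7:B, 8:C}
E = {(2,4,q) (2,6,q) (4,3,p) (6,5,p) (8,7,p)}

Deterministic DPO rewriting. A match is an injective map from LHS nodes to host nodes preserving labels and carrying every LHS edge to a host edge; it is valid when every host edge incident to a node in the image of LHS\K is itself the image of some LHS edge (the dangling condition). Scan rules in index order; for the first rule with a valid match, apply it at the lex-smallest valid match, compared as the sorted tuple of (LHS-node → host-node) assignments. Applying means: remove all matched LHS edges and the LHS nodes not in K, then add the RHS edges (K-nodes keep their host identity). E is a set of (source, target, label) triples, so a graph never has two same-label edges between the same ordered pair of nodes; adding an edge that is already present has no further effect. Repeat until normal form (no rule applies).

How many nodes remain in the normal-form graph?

Answer: 3

Derivation:
start.  V:9 E:5  edges: 2-q->4 2-q->6 4-p->3 6-p->5 8-p->7
1. fire R0 via {0↦4, 1↦2}  →  V:9 E:4  edges: 2-q->6 4-p->3 6-p->5 8-p->7
2. fire R0 via {0↦6, 1↦2}  →  V:9 E:3  edges: 4-p->3 6-p->5 8-p->7
3. fire R1 via {0↦0, 1↦3, 2↦4}  →  V:7 E:2  edges: 6-p->5 8-p->7
4. fire R1 via {0↦0, 1↦5, 2↦6}  →  V:5 E:1  edges: 8-p->7
5. fire R1 via {0↦0, 1↦7, 2↦8}  →  V:3 E:0  edges: ∅
normal form: no rule applies after step 5
NF nodes: {0:B, 1:B, 2:A}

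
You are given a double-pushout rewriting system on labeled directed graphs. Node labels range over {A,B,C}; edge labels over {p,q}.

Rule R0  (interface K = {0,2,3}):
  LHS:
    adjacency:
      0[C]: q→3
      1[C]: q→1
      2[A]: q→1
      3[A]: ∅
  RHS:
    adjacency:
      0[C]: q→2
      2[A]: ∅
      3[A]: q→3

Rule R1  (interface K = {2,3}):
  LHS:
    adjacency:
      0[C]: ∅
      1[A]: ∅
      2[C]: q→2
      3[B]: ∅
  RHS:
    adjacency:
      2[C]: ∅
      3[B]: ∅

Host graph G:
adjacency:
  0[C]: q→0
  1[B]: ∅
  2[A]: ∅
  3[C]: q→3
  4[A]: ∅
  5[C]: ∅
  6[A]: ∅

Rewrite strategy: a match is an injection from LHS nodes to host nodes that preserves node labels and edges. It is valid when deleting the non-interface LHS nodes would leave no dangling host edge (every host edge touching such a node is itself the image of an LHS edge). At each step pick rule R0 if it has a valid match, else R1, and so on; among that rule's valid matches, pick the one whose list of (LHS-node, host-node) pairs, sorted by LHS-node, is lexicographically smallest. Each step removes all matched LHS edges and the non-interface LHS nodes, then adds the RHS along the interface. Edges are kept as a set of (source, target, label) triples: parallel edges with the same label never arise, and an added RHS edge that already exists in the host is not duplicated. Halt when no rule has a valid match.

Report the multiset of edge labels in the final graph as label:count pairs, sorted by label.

Answer: (no edges)

Steps:
initial: |V|=7 |E|=2  E = 0-q->0 3-q->3
step 1: apply R1 at {0↦5, 1↦2, 2↦0, 3↦1}  → |V|=5 |E|=1  E = 3-q->3
step 2: apply R1 at {0↦0, 1↦4, 2↦3, 3↦1}  → |V|=3 |E|=0  E = ∅
final graph: no rule applies after step 2
NF edges: []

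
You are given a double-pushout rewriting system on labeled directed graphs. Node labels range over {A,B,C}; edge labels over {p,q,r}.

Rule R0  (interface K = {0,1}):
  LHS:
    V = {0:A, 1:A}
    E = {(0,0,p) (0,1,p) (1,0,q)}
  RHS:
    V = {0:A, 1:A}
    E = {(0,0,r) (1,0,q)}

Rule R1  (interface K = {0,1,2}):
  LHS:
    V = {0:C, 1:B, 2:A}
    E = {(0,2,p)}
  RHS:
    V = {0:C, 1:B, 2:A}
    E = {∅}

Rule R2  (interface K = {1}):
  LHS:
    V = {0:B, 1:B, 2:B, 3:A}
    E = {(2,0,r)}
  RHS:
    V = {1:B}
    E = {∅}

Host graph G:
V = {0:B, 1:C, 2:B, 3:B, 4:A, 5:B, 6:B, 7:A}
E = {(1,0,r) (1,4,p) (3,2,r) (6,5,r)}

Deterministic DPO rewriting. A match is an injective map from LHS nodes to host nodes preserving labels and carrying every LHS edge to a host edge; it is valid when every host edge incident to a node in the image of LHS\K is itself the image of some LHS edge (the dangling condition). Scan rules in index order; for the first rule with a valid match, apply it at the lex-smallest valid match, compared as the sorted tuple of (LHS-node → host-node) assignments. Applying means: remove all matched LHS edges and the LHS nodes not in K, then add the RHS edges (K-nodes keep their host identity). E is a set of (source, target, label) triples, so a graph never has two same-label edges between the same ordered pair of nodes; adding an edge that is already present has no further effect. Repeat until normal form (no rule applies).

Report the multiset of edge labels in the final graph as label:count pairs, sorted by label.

Answer: r:1

Rewrite trace:
initial: |V|=8 |E|=4  E = 1-r->0 1-p->4 3-r->2 6-r->5
step 1: apply R1 at {0↦1, 1↦0, 2↦4}  → |V|=8 |E|=3  E = 1-r->0 3-r->2 6-r->5
step 2: apply R2 at {0↦2, 1↦0, 2↦3, 3↦4}  → |V|=5 |E|=2  E = 1-r->0 6-r->5
step 3: apply R2 at {0↦5, 1↦0, 2↦6, 3↦7}  → |V|=2 |E|=1  E = 1-r->0
final graph: no rule applies after step 3
NF edges: [(1, 0, 'r')]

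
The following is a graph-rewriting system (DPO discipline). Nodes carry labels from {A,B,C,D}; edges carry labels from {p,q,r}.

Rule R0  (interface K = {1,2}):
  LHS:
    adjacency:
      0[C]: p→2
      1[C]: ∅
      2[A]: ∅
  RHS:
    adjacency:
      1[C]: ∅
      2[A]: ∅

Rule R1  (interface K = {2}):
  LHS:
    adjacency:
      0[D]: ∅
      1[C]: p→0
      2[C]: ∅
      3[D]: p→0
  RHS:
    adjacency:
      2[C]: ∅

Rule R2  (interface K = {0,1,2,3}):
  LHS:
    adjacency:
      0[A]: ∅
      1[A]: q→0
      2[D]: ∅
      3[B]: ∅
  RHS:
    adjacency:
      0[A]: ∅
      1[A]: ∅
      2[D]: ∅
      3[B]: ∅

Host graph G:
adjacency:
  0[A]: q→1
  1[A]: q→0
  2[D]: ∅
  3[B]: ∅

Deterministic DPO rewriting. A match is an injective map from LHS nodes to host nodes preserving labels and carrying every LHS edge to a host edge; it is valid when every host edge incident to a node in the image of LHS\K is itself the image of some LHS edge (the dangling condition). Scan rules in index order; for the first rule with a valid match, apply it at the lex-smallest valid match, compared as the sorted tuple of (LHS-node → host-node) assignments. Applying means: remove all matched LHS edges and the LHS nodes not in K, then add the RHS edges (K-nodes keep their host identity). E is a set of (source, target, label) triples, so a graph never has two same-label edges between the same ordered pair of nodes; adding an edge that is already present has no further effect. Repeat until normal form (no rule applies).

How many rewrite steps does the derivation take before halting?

start.  V:4 E:2  edges: 0-q->1 1-q->0
1. fire R2 via {0↦0, 1↦1, 2↦2, 3↦3}  →  V:4 E:1  edges: 0-q->1
2. fire R2 via {0↦1, 1↦0, 2↦2, 3↦3}  →  V:4 E:0  edges: ∅
halt: no rule applies after step 2

Answer: 2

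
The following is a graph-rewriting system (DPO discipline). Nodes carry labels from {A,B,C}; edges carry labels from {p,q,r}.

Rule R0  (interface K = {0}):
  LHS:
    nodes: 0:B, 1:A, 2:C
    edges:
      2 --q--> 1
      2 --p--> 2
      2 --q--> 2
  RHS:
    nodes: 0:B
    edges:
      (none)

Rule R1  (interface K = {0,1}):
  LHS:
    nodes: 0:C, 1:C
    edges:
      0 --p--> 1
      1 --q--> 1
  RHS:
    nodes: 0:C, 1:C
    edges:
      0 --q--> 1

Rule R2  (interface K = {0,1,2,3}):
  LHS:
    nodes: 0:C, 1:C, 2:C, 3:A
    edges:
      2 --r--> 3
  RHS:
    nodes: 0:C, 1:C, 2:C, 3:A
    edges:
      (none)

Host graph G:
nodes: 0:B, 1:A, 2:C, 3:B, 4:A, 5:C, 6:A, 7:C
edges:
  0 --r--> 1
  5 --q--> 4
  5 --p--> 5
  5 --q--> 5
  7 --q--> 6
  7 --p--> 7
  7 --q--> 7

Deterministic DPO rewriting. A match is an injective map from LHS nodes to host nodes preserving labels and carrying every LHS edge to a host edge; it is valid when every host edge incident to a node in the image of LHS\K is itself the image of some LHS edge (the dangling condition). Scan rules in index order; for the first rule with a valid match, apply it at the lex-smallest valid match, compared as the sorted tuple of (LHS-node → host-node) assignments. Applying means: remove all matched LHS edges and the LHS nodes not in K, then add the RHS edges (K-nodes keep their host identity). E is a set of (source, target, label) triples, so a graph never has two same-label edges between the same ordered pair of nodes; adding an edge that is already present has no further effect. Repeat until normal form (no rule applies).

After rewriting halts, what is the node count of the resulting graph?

[0] host  ⇒  8 nodes, 7 edges  {0-r->1 5-q->4 5-p->5 5-q->5 7-q->6 7-p->7 7-q->7}
[1] R0 @ {0↦0, 1↦4, 2↦5}  ⇒  6 nodes, 4 edges  {0-r->1 7-q->6 7-p->7 7-q->7}
[2] R0 @ {0↦0, 1↦6, 2↦7}  ⇒  4 nodes, 1 edges  {0-r->1}
normal form: no rule applies after step 2
NF nodes: {0:B, 1:A, 2:C, 3:B}

Answer: 4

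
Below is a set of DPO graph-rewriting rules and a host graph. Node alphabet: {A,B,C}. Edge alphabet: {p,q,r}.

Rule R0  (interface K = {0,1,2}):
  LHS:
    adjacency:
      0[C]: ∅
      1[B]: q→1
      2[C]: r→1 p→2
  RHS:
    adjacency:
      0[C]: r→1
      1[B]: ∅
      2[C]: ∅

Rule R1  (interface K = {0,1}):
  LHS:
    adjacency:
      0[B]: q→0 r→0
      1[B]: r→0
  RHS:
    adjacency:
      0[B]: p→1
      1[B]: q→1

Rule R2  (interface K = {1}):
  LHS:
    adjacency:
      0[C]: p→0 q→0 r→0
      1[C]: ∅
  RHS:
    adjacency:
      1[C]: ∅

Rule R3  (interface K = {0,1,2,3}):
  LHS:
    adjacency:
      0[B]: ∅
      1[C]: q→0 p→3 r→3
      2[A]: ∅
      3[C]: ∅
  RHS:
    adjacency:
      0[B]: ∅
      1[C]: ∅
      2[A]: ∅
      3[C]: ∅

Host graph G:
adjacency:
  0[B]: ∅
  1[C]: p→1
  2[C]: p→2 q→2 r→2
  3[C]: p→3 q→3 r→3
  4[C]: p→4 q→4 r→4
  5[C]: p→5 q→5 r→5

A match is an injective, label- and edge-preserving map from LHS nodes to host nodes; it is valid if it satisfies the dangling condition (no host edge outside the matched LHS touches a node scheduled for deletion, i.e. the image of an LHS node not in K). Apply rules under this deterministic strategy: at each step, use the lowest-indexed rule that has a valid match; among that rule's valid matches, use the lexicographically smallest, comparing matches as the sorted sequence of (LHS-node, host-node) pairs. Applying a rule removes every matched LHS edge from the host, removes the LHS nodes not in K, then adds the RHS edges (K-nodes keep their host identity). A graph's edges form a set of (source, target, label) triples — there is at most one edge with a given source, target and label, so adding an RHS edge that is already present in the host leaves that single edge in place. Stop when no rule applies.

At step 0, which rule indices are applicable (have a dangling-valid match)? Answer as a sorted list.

R0: no valid match — LHS pattern not found
R1: no valid match — LHS pattern not found
R2: 16 valid matches — {0↦2, 1↦1}, {0↦2, 1↦3}, {0↦2, 1↦4} (+13 more)
R3: no valid match — LHS pattern not found

Answer: [R2]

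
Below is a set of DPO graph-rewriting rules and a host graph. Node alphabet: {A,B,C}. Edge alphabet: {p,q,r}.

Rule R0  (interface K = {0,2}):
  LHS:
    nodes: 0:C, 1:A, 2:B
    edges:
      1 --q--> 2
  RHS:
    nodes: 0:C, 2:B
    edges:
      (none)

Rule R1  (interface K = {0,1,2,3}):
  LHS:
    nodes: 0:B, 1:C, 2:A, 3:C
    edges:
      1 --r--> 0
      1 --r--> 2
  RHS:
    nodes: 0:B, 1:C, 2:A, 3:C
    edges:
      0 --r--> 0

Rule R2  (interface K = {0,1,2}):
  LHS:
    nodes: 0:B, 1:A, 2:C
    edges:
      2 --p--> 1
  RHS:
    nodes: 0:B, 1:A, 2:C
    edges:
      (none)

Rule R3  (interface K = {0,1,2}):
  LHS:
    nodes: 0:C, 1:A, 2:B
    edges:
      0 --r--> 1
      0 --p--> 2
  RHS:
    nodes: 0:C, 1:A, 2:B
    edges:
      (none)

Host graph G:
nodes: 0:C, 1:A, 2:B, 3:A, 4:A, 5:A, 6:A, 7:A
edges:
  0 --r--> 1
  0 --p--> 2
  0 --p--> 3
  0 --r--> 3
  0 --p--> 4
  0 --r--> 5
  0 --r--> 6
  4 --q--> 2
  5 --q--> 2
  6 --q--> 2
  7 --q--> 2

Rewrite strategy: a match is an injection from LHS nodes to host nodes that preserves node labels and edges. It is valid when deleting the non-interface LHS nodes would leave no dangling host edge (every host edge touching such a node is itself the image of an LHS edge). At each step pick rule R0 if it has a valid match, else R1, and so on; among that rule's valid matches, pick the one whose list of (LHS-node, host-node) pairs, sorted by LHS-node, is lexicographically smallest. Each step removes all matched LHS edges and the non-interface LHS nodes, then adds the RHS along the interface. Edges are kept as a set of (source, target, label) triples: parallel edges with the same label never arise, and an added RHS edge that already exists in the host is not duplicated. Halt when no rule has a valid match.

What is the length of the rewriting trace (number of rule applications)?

Answer: 5

Steps:
[0] host  ⇒  8 nodes, 11 edges  {0-r->1 0-p->2 0-p->3 0-r->3 0-p->4 0-r->5 0-r->6 4-q->2 5-q->2 6-q->2 7-q->2}
[1] R0 @ {0↦0, 1↦7, 2↦2}  ⇒  7 nodes, 10 edges  {0-r->1 0-p->2 0-p->3 0-r->3 0-p->4 0-r->5 0-r->6 4-q->2 5-q->2 6-q->2}
[2] R2 @ {0↦2, 1↦3, 2↦0}  ⇒  7 nodes, 9 edges  {0-r->1 0-p->2 0-r->3 0-p->4 0-r->5 0-r->6 4-q->2 5-q->2 6-q->2}
[3] R2 @ {0↦2, 1↦4, 2↦0}  ⇒  7 nodes, 8 edges  {0-r->1 0-p->2 0-r->3 0-r->5 0-r->6 4-q->2 5-q->2 6-q->2}
[4] R0 @ {0↦0, 1↦4, 2↦2}  ⇒  6 nodes, 7 edges  {0-r->1 0-p->2 0-r->3 0-r->5 0-r->6 5-q->2 6-q->2}
[5] R3 @ {0↦0, 1↦1, 2↦2}  ⇒  6 nodes, 5 edges  {0-r->3 0-r->5 0-r->6 5-q->2 6-q->2}
final graph: no rule applies after step 5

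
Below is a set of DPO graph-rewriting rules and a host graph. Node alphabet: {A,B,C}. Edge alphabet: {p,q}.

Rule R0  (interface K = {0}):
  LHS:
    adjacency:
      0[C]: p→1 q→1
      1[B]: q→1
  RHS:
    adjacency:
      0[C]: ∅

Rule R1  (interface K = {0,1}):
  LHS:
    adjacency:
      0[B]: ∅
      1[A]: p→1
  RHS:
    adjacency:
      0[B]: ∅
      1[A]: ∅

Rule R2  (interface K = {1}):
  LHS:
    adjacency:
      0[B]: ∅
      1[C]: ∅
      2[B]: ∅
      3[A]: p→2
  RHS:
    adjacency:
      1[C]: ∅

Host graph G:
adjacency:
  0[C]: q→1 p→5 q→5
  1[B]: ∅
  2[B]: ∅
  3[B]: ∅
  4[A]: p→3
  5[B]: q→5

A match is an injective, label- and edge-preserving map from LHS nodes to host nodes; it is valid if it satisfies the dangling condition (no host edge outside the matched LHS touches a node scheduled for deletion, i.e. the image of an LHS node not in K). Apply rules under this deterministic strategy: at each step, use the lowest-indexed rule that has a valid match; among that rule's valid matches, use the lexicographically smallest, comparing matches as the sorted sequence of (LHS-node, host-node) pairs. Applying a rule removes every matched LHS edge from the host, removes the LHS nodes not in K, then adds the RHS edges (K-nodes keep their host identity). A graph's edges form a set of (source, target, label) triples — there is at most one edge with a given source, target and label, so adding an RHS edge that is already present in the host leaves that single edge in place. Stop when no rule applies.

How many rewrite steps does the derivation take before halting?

[0] host  ⇒  6 nodes, 5 edges  {0-q->1 0-p->5 0-q->5 4-p->3 5-q->5}
[1] R0 @ {0↦0, 1↦5}  ⇒  5 nodes, 2 edges  {0-q->1 4-p->3}
[2] R2 @ {0↦2, 1↦0, 2↦3, 3↦4}  ⇒  2 nodes, 1 edges  {0-q->1}
halt: no rule applies after step 2

Answer: 2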